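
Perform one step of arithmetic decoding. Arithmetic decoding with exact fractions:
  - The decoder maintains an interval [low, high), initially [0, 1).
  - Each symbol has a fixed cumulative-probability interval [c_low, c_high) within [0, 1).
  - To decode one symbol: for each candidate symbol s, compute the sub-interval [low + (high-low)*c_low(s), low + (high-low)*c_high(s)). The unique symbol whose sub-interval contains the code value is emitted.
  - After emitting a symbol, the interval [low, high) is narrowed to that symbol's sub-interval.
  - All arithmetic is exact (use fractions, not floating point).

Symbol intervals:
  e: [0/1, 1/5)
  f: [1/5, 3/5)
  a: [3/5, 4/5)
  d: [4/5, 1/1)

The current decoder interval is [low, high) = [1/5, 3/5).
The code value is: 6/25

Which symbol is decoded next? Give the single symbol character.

Answer: e

Derivation:
Interval width = high − low = 3/5 − 1/5 = 2/5
Scaled code = (code − low) / width = (6/25 − 1/5) / 2/5 = 1/10
  e: [0/1, 1/5) ← scaled code falls here ✓
  f: [1/5, 3/5) 
  a: [3/5, 4/5) 
  d: [4/5, 1/1) 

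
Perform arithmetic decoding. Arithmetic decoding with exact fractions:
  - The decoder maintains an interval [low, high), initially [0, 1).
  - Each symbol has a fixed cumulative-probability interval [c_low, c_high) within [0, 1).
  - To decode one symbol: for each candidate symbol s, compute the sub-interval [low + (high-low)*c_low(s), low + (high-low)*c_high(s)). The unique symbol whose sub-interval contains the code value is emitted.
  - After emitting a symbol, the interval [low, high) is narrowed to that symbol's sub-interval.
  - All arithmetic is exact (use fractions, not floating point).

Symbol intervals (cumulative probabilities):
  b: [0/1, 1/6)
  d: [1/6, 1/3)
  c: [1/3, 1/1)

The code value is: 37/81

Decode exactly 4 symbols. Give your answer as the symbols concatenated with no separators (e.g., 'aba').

Answer: cdbc

Derivation:
Step 1: interval [0/1, 1/1), width = 1/1 - 0/1 = 1/1
  'b': [0/1 + 1/1*0/1, 0/1 + 1/1*1/6) = [0/1, 1/6)
  'd': [0/1 + 1/1*1/6, 0/1 + 1/1*1/3) = [1/6, 1/3)
  'c': [0/1 + 1/1*1/3, 0/1 + 1/1*1/1) = [1/3, 1/1) <- contains code 37/81
  emit 'c', narrow to [1/3, 1/1)
Step 2: interval [1/3, 1/1), width = 1/1 - 1/3 = 2/3
  'b': [1/3 + 2/3*0/1, 1/3 + 2/3*1/6) = [1/3, 4/9)
  'd': [1/3 + 2/3*1/6, 1/3 + 2/3*1/3) = [4/9, 5/9) <- contains code 37/81
  'c': [1/3 + 2/3*1/3, 1/3 + 2/3*1/1) = [5/9, 1/1)
  emit 'd', narrow to [4/9, 5/9)
Step 3: interval [4/9, 5/9), width = 5/9 - 4/9 = 1/9
  'b': [4/9 + 1/9*0/1, 4/9 + 1/9*1/6) = [4/9, 25/54) <- contains code 37/81
  'd': [4/9 + 1/9*1/6, 4/9 + 1/9*1/3) = [25/54, 13/27)
  'c': [4/9 + 1/9*1/3, 4/9 + 1/9*1/1) = [13/27, 5/9)
  emit 'b', narrow to [4/9, 25/54)
Step 4: interval [4/9, 25/54), width = 25/54 - 4/9 = 1/54
  'b': [4/9 + 1/54*0/1, 4/9 + 1/54*1/6) = [4/9, 145/324)
  'd': [4/9 + 1/54*1/6, 4/9 + 1/54*1/3) = [145/324, 73/162)
  'c': [4/9 + 1/54*1/3, 4/9 + 1/54*1/1) = [73/162, 25/54) <- contains code 37/81
  emit 'c', narrow to [73/162, 25/54)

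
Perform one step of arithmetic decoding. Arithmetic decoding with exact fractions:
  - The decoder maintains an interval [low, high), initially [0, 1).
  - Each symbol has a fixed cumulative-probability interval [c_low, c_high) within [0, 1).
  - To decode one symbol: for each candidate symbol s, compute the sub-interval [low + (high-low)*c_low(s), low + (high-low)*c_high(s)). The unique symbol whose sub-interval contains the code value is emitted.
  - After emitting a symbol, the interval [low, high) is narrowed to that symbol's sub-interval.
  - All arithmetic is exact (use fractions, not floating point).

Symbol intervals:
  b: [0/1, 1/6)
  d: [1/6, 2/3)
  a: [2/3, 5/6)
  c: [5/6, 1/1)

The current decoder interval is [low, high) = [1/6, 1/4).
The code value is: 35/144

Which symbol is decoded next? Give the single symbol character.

Interval width = high − low = 1/4 − 1/6 = 1/12
Scaled code = (code − low) / width = (35/144 − 1/6) / 1/12 = 11/12
  b: [0/1, 1/6) 
  d: [1/6, 2/3) 
  a: [2/3, 5/6) 
  c: [5/6, 1/1) ← scaled code falls here ✓

Answer: c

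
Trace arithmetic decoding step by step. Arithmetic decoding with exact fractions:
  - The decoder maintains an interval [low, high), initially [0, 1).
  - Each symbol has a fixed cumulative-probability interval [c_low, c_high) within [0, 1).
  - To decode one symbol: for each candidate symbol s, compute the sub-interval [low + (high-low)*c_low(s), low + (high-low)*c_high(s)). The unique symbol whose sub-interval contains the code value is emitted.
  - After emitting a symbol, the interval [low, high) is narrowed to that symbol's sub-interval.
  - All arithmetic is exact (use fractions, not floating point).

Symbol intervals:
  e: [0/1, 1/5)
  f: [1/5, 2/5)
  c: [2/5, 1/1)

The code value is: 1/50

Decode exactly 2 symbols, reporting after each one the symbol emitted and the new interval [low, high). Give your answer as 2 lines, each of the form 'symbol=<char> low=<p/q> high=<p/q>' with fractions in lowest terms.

Answer: symbol=e low=0/1 high=1/5
symbol=e low=0/1 high=1/25

Derivation:
Step 1: interval [0/1, 1/1), width = 1/1 - 0/1 = 1/1
  'e': [0/1 + 1/1*0/1, 0/1 + 1/1*1/5) = [0/1, 1/5) <- contains code 1/50
  'f': [0/1 + 1/1*1/5, 0/1 + 1/1*2/5) = [1/5, 2/5)
  'c': [0/1 + 1/1*2/5, 0/1 + 1/1*1/1) = [2/5, 1/1)
  emit 'e', narrow to [0/1, 1/5)
Step 2: interval [0/1, 1/5), width = 1/5 - 0/1 = 1/5
  'e': [0/1 + 1/5*0/1, 0/1 + 1/5*1/5) = [0/1, 1/25) <- contains code 1/50
  'f': [0/1 + 1/5*1/5, 0/1 + 1/5*2/5) = [1/25, 2/25)
  'c': [0/1 + 1/5*2/5, 0/1 + 1/5*1/1) = [2/25, 1/5)
  emit 'e', narrow to [0/1, 1/25)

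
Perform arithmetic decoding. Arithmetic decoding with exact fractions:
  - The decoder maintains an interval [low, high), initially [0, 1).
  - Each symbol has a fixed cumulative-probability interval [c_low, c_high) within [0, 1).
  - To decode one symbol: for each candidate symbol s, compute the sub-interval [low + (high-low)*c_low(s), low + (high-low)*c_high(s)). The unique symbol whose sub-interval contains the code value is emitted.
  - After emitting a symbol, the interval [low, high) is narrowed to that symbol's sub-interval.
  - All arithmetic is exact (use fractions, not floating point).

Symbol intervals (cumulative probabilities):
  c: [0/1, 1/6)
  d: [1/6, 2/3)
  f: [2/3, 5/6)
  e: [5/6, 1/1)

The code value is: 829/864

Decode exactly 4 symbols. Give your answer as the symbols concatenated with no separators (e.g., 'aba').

Step 1: interval [0/1, 1/1), width = 1/1 - 0/1 = 1/1
  'c': [0/1 + 1/1*0/1, 0/1 + 1/1*1/6) = [0/1, 1/6)
  'd': [0/1 + 1/1*1/6, 0/1 + 1/1*2/3) = [1/6, 2/3)
  'f': [0/1 + 1/1*2/3, 0/1 + 1/1*5/6) = [2/3, 5/6)
  'e': [0/1 + 1/1*5/6, 0/1 + 1/1*1/1) = [5/6, 1/1) <- contains code 829/864
  emit 'e', narrow to [5/6, 1/1)
Step 2: interval [5/6, 1/1), width = 1/1 - 5/6 = 1/6
  'c': [5/6 + 1/6*0/1, 5/6 + 1/6*1/6) = [5/6, 31/36)
  'd': [5/6 + 1/6*1/6, 5/6 + 1/6*2/3) = [31/36, 17/18)
  'f': [5/6 + 1/6*2/3, 5/6 + 1/6*5/6) = [17/18, 35/36) <- contains code 829/864
  'e': [5/6 + 1/6*5/6, 5/6 + 1/6*1/1) = [35/36, 1/1)
  emit 'f', narrow to [17/18, 35/36)
Step 3: interval [17/18, 35/36), width = 35/36 - 17/18 = 1/36
  'c': [17/18 + 1/36*0/1, 17/18 + 1/36*1/6) = [17/18, 205/216)
  'd': [17/18 + 1/36*1/6, 17/18 + 1/36*2/3) = [205/216, 26/27) <- contains code 829/864
  'f': [17/18 + 1/36*2/3, 17/18 + 1/36*5/6) = [26/27, 209/216)
  'e': [17/18 + 1/36*5/6, 17/18 + 1/36*1/1) = [209/216, 35/36)
  emit 'd', narrow to [205/216, 26/27)
Step 4: interval [205/216, 26/27), width = 26/27 - 205/216 = 1/72
  'c': [205/216 + 1/72*0/1, 205/216 + 1/72*1/6) = [205/216, 137/144)
  'd': [205/216 + 1/72*1/6, 205/216 + 1/72*2/3) = [137/144, 23/24)
  'f': [205/216 + 1/72*2/3, 205/216 + 1/72*5/6) = [23/24, 415/432) <- contains code 829/864
  'e': [205/216 + 1/72*5/6, 205/216 + 1/72*1/1) = [415/432, 26/27)
  emit 'f', narrow to [23/24, 415/432)

Answer: efdf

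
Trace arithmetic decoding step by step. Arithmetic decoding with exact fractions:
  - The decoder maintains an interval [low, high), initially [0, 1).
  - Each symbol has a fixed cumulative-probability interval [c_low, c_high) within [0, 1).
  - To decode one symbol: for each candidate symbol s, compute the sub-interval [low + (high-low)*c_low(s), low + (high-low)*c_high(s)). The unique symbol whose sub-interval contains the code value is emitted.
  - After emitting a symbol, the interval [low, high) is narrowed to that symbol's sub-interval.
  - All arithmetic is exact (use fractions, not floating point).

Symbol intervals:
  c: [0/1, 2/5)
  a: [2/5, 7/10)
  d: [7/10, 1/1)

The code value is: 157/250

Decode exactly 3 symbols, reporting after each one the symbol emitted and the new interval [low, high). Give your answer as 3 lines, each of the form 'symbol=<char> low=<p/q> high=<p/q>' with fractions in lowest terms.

Step 1: interval [0/1, 1/1), width = 1/1 - 0/1 = 1/1
  'c': [0/1 + 1/1*0/1, 0/1 + 1/1*2/5) = [0/1, 2/5)
  'a': [0/1 + 1/1*2/5, 0/1 + 1/1*7/10) = [2/5, 7/10) <- contains code 157/250
  'd': [0/1 + 1/1*7/10, 0/1 + 1/1*1/1) = [7/10, 1/1)
  emit 'a', narrow to [2/5, 7/10)
Step 2: interval [2/5, 7/10), width = 7/10 - 2/5 = 3/10
  'c': [2/5 + 3/10*0/1, 2/5 + 3/10*2/5) = [2/5, 13/25)
  'a': [2/5 + 3/10*2/5, 2/5 + 3/10*7/10) = [13/25, 61/100)
  'd': [2/5 + 3/10*7/10, 2/5 + 3/10*1/1) = [61/100, 7/10) <- contains code 157/250
  emit 'd', narrow to [61/100, 7/10)
Step 3: interval [61/100, 7/10), width = 7/10 - 61/100 = 9/100
  'c': [61/100 + 9/100*0/1, 61/100 + 9/100*2/5) = [61/100, 323/500) <- contains code 157/250
  'a': [61/100 + 9/100*2/5, 61/100 + 9/100*7/10) = [323/500, 673/1000)
  'd': [61/100 + 9/100*7/10, 61/100 + 9/100*1/1) = [673/1000, 7/10)
  emit 'c', narrow to [61/100, 323/500)

Answer: symbol=a low=2/5 high=7/10
symbol=d low=61/100 high=7/10
symbol=c low=61/100 high=323/500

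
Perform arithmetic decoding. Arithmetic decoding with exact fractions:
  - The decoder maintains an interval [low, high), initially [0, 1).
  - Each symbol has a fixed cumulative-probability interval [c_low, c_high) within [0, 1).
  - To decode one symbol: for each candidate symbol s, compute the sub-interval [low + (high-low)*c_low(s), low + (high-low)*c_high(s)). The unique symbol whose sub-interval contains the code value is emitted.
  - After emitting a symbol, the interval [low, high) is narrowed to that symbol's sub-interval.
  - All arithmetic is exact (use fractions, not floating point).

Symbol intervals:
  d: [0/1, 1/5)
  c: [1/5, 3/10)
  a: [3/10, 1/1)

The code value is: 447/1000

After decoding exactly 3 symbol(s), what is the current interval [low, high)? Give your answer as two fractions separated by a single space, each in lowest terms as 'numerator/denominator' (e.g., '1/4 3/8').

Step 1: interval [0/1, 1/1), width = 1/1 - 0/1 = 1/1
  'd': [0/1 + 1/1*0/1, 0/1 + 1/1*1/5) = [0/1, 1/5)
  'c': [0/1 + 1/1*1/5, 0/1 + 1/1*3/10) = [1/5, 3/10)
  'a': [0/1 + 1/1*3/10, 0/1 + 1/1*1/1) = [3/10, 1/1) <- contains code 447/1000
  emit 'a', narrow to [3/10, 1/1)
Step 2: interval [3/10, 1/1), width = 1/1 - 3/10 = 7/10
  'd': [3/10 + 7/10*0/1, 3/10 + 7/10*1/5) = [3/10, 11/25)
  'c': [3/10 + 7/10*1/5, 3/10 + 7/10*3/10) = [11/25, 51/100) <- contains code 447/1000
  'a': [3/10 + 7/10*3/10, 3/10 + 7/10*1/1) = [51/100, 1/1)
  emit 'c', narrow to [11/25, 51/100)
Step 3: interval [11/25, 51/100), width = 51/100 - 11/25 = 7/100
  'd': [11/25 + 7/100*0/1, 11/25 + 7/100*1/5) = [11/25, 227/500) <- contains code 447/1000
  'c': [11/25 + 7/100*1/5, 11/25 + 7/100*3/10) = [227/500, 461/1000)
  'a': [11/25 + 7/100*3/10, 11/25 + 7/100*1/1) = [461/1000, 51/100)
  emit 'd', narrow to [11/25, 227/500)

Answer: 11/25 227/500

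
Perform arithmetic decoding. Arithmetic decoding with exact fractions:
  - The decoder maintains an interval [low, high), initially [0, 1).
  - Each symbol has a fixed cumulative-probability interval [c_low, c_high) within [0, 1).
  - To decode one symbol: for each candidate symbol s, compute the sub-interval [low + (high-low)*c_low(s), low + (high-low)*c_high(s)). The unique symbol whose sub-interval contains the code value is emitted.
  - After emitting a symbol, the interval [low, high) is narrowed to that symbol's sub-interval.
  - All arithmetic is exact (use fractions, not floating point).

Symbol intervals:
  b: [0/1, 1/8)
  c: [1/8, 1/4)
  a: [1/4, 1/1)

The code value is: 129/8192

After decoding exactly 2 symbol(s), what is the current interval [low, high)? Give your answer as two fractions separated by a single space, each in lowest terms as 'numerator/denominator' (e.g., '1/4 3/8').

Answer: 1/64 1/32

Derivation:
Step 1: interval [0/1, 1/1), width = 1/1 - 0/1 = 1/1
  'b': [0/1 + 1/1*0/1, 0/1 + 1/1*1/8) = [0/1, 1/8) <- contains code 129/8192
  'c': [0/1 + 1/1*1/8, 0/1 + 1/1*1/4) = [1/8, 1/4)
  'a': [0/1 + 1/1*1/4, 0/1 + 1/1*1/1) = [1/4, 1/1)
  emit 'b', narrow to [0/1, 1/8)
Step 2: interval [0/1, 1/8), width = 1/8 - 0/1 = 1/8
  'b': [0/1 + 1/8*0/1, 0/1 + 1/8*1/8) = [0/1, 1/64)
  'c': [0/1 + 1/8*1/8, 0/1 + 1/8*1/4) = [1/64, 1/32) <- contains code 129/8192
  'a': [0/1 + 1/8*1/4, 0/1 + 1/8*1/1) = [1/32, 1/8)
  emit 'c', narrow to [1/64, 1/32)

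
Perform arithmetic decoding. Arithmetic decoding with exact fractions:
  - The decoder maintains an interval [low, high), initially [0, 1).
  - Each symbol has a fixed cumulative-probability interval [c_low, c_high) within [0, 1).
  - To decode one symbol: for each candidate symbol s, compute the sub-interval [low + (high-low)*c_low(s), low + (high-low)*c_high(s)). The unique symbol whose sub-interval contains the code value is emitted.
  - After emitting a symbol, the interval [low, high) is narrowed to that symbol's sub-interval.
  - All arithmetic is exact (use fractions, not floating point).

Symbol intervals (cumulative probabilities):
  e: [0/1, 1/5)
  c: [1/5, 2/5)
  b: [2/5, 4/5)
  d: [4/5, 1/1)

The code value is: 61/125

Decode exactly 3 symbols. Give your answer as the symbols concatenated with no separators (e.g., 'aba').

Step 1: interval [0/1, 1/1), width = 1/1 - 0/1 = 1/1
  'e': [0/1 + 1/1*0/1, 0/1 + 1/1*1/5) = [0/1, 1/5)
  'c': [0/1 + 1/1*1/5, 0/1 + 1/1*2/5) = [1/5, 2/5)
  'b': [0/1 + 1/1*2/5, 0/1 + 1/1*4/5) = [2/5, 4/5) <- contains code 61/125
  'd': [0/1 + 1/1*4/5, 0/1 + 1/1*1/1) = [4/5, 1/1)
  emit 'b', narrow to [2/5, 4/5)
Step 2: interval [2/5, 4/5), width = 4/5 - 2/5 = 2/5
  'e': [2/5 + 2/5*0/1, 2/5 + 2/5*1/5) = [2/5, 12/25)
  'c': [2/5 + 2/5*1/5, 2/5 + 2/5*2/5) = [12/25, 14/25) <- contains code 61/125
  'b': [2/5 + 2/5*2/5, 2/5 + 2/5*4/5) = [14/25, 18/25)
  'd': [2/5 + 2/5*4/5, 2/5 + 2/5*1/1) = [18/25, 4/5)
  emit 'c', narrow to [12/25, 14/25)
Step 3: interval [12/25, 14/25), width = 14/25 - 12/25 = 2/25
  'e': [12/25 + 2/25*0/1, 12/25 + 2/25*1/5) = [12/25, 62/125) <- contains code 61/125
  'c': [12/25 + 2/25*1/5, 12/25 + 2/25*2/5) = [62/125, 64/125)
  'b': [12/25 + 2/25*2/5, 12/25 + 2/25*4/5) = [64/125, 68/125)
  'd': [12/25 + 2/25*4/5, 12/25 + 2/25*1/1) = [68/125, 14/25)
  emit 'e', narrow to [12/25, 62/125)

Answer: bce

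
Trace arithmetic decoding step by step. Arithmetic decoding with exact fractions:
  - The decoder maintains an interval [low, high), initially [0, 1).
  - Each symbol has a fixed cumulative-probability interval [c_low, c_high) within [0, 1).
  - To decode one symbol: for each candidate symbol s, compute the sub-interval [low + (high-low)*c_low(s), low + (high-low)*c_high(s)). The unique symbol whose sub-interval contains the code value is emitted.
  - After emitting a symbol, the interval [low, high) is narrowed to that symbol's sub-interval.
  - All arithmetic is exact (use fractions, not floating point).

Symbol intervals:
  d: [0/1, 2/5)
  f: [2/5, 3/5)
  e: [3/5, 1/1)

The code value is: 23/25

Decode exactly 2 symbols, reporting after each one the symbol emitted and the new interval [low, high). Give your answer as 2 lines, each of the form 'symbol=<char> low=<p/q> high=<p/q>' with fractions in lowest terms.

Step 1: interval [0/1, 1/1), width = 1/1 - 0/1 = 1/1
  'd': [0/1 + 1/1*0/1, 0/1 + 1/1*2/5) = [0/1, 2/5)
  'f': [0/1 + 1/1*2/5, 0/1 + 1/1*3/5) = [2/5, 3/5)
  'e': [0/1 + 1/1*3/5, 0/1 + 1/1*1/1) = [3/5, 1/1) <- contains code 23/25
  emit 'e', narrow to [3/5, 1/1)
Step 2: interval [3/5, 1/1), width = 1/1 - 3/5 = 2/5
  'd': [3/5 + 2/5*0/1, 3/5 + 2/5*2/5) = [3/5, 19/25)
  'f': [3/5 + 2/5*2/5, 3/5 + 2/5*3/5) = [19/25, 21/25)
  'e': [3/5 + 2/5*3/5, 3/5 + 2/5*1/1) = [21/25, 1/1) <- contains code 23/25
  emit 'e', narrow to [21/25, 1/1)

Answer: symbol=e low=3/5 high=1/1
symbol=e low=21/25 high=1/1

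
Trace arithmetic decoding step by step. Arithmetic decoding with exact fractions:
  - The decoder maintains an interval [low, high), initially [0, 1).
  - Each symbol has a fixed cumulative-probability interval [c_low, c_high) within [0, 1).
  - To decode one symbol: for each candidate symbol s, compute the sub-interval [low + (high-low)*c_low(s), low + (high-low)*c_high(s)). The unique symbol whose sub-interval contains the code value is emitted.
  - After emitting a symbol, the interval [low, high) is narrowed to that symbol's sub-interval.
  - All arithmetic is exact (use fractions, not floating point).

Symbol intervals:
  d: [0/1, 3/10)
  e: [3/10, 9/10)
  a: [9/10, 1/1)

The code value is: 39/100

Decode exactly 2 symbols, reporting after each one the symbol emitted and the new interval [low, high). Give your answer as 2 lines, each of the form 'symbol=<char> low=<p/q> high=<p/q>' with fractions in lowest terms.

Answer: symbol=e low=3/10 high=9/10
symbol=d low=3/10 high=12/25

Derivation:
Step 1: interval [0/1, 1/1), width = 1/1 - 0/1 = 1/1
  'd': [0/1 + 1/1*0/1, 0/1 + 1/1*3/10) = [0/1, 3/10)
  'e': [0/1 + 1/1*3/10, 0/1 + 1/1*9/10) = [3/10, 9/10) <- contains code 39/100
  'a': [0/1 + 1/1*9/10, 0/1 + 1/1*1/1) = [9/10, 1/1)
  emit 'e', narrow to [3/10, 9/10)
Step 2: interval [3/10, 9/10), width = 9/10 - 3/10 = 3/5
  'd': [3/10 + 3/5*0/1, 3/10 + 3/5*3/10) = [3/10, 12/25) <- contains code 39/100
  'e': [3/10 + 3/5*3/10, 3/10 + 3/5*9/10) = [12/25, 21/25)
  'a': [3/10 + 3/5*9/10, 3/10 + 3/5*1/1) = [21/25, 9/10)
  emit 'd', narrow to [3/10, 12/25)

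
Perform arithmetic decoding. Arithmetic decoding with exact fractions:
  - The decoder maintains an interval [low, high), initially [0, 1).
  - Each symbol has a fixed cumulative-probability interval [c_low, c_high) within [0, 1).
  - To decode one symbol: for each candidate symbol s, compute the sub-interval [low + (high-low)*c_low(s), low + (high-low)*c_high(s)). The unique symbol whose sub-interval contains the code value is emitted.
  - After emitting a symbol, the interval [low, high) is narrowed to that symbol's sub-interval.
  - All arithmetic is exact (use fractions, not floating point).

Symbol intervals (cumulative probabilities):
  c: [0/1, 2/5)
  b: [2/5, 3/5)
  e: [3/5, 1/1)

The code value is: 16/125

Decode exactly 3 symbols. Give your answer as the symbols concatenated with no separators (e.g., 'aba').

Answer: cce

Derivation:
Step 1: interval [0/1, 1/1), width = 1/1 - 0/1 = 1/1
  'c': [0/1 + 1/1*0/1, 0/1 + 1/1*2/5) = [0/1, 2/5) <- contains code 16/125
  'b': [0/1 + 1/1*2/5, 0/1 + 1/1*3/5) = [2/5, 3/5)
  'e': [0/1 + 1/1*3/5, 0/1 + 1/1*1/1) = [3/5, 1/1)
  emit 'c', narrow to [0/1, 2/5)
Step 2: interval [0/1, 2/5), width = 2/5 - 0/1 = 2/5
  'c': [0/1 + 2/5*0/1, 0/1 + 2/5*2/5) = [0/1, 4/25) <- contains code 16/125
  'b': [0/1 + 2/5*2/5, 0/1 + 2/5*3/5) = [4/25, 6/25)
  'e': [0/1 + 2/5*3/5, 0/1 + 2/5*1/1) = [6/25, 2/5)
  emit 'c', narrow to [0/1, 4/25)
Step 3: interval [0/1, 4/25), width = 4/25 - 0/1 = 4/25
  'c': [0/1 + 4/25*0/1, 0/1 + 4/25*2/5) = [0/1, 8/125)
  'b': [0/1 + 4/25*2/5, 0/1 + 4/25*3/5) = [8/125, 12/125)
  'e': [0/1 + 4/25*3/5, 0/1 + 4/25*1/1) = [12/125, 4/25) <- contains code 16/125
  emit 'e', narrow to [12/125, 4/25)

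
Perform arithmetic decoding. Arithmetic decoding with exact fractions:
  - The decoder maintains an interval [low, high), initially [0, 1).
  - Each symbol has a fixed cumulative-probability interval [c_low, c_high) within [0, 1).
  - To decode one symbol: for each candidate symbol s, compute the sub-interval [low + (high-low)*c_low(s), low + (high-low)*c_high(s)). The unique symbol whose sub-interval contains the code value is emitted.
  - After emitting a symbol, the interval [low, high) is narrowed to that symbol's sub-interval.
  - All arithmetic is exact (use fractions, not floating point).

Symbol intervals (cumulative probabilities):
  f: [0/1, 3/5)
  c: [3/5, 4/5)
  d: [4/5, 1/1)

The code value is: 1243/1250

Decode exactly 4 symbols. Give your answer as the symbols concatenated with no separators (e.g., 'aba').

Answer: dddf

Derivation:
Step 1: interval [0/1, 1/1), width = 1/1 - 0/1 = 1/1
  'f': [0/1 + 1/1*0/1, 0/1 + 1/1*3/5) = [0/1, 3/5)
  'c': [0/1 + 1/1*3/5, 0/1 + 1/1*4/5) = [3/5, 4/5)
  'd': [0/1 + 1/1*4/5, 0/1 + 1/1*1/1) = [4/5, 1/1) <- contains code 1243/1250
  emit 'd', narrow to [4/5, 1/1)
Step 2: interval [4/5, 1/1), width = 1/1 - 4/5 = 1/5
  'f': [4/5 + 1/5*0/1, 4/5 + 1/5*3/5) = [4/5, 23/25)
  'c': [4/5 + 1/5*3/5, 4/5 + 1/5*4/5) = [23/25, 24/25)
  'd': [4/5 + 1/5*4/5, 4/5 + 1/5*1/1) = [24/25, 1/1) <- contains code 1243/1250
  emit 'd', narrow to [24/25, 1/1)
Step 3: interval [24/25, 1/1), width = 1/1 - 24/25 = 1/25
  'f': [24/25 + 1/25*0/1, 24/25 + 1/25*3/5) = [24/25, 123/125)
  'c': [24/25 + 1/25*3/5, 24/25 + 1/25*4/5) = [123/125, 124/125)
  'd': [24/25 + 1/25*4/5, 24/25 + 1/25*1/1) = [124/125, 1/1) <- contains code 1243/1250
  emit 'd', narrow to [124/125, 1/1)
Step 4: interval [124/125, 1/1), width = 1/1 - 124/125 = 1/125
  'f': [124/125 + 1/125*0/1, 124/125 + 1/125*3/5) = [124/125, 623/625) <- contains code 1243/1250
  'c': [124/125 + 1/125*3/5, 124/125 + 1/125*4/5) = [623/625, 624/625)
  'd': [124/125 + 1/125*4/5, 124/125 + 1/125*1/1) = [624/625, 1/1)
  emit 'f', narrow to [124/125, 623/625)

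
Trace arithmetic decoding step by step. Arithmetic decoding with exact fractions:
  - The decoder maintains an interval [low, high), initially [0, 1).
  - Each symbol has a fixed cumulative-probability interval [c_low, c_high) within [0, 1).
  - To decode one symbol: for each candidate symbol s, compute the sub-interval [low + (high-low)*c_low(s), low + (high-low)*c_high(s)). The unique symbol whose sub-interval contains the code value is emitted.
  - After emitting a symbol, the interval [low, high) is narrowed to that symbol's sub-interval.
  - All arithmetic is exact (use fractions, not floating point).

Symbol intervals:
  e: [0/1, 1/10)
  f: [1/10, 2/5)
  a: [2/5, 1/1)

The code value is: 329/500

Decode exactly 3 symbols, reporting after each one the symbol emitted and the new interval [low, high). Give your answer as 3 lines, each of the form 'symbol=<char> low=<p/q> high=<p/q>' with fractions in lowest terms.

Step 1: interval [0/1, 1/1), width = 1/1 - 0/1 = 1/1
  'e': [0/1 + 1/1*0/1, 0/1 + 1/1*1/10) = [0/1, 1/10)
  'f': [0/1 + 1/1*1/10, 0/1 + 1/1*2/5) = [1/10, 2/5)
  'a': [0/1 + 1/1*2/5, 0/1 + 1/1*1/1) = [2/5, 1/1) <- contains code 329/500
  emit 'a', narrow to [2/5, 1/1)
Step 2: interval [2/5, 1/1), width = 1/1 - 2/5 = 3/5
  'e': [2/5 + 3/5*0/1, 2/5 + 3/5*1/10) = [2/5, 23/50)
  'f': [2/5 + 3/5*1/10, 2/5 + 3/5*2/5) = [23/50, 16/25)
  'a': [2/5 + 3/5*2/5, 2/5 + 3/5*1/1) = [16/25, 1/1) <- contains code 329/500
  emit 'a', narrow to [16/25, 1/1)
Step 3: interval [16/25, 1/1), width = 1/1 - 16/25 = 9/25
  'e': [16/25 + 9/25*0/1, 16/25 + 9/25*1/10) = [16/25, 169/250) <- contains code 329/500
  'f': [16/25 + 9/25*1/10, 16/25 + 9/25*2/5) = [169/250, 98/125)
  'a': [16/25 + 9/25*2/5, 16/25 + 9/25*1/1) = [98/125, 1/1)
  emit 'e', narrow to [16/25, 169/250)

Answer: symbol=a low=2/5 high=1/1
symbol=a low=16/25 high=1/1
symbol=e low=16/25 high=169/250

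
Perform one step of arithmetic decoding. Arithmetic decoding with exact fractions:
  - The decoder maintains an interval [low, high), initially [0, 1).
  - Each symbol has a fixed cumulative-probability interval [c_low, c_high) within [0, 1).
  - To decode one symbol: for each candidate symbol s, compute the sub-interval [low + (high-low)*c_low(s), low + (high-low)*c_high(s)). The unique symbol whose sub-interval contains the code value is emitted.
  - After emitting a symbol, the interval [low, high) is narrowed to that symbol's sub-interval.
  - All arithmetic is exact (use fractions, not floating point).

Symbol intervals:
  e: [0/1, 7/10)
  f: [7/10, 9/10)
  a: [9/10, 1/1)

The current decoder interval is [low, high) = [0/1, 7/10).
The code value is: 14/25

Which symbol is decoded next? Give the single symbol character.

Answer: f

Derivation:
Interval width = high − low = 7/10 − 0/1 = 7/10
Scaled code = (code − low) / width = (14/25 − 0/1) / 7/10 = 4/5
  e: [0/1, 7/10) 
  f: [7/10, 9/10) ← scaled code falls here ✓
  a: [9/10, 1/1) 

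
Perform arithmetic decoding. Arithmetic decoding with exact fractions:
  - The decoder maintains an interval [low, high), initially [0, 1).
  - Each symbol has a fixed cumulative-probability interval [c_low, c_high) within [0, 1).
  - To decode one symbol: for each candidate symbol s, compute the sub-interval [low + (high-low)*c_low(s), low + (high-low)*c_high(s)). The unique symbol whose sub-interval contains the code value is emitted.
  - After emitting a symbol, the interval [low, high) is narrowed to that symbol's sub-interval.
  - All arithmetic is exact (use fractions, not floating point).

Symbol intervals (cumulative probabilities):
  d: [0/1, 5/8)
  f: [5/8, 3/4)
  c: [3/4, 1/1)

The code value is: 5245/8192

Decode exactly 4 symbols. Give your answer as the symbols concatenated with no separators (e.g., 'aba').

Answer: fddd

Derivation:
Step 1: interval [0/1, 1/1), width = 1/1 - 0/1 = 1/1
  'd': [0/1 + 1/1*0/1, 0/1 + 1/1*5/8) = [0/1, 5/8)
  'f': [0/1 + 1/1*5/8, 0/1 + 1/1*3/4) = [5/8, 3/4) <- contains code 5245/8192
  'c': [0/1 + 1/1*3/4, 0/1 + 1/1*1/1) = [3/4, 1/1)
  emit 'f', narrow to [5/8, 3/4)
Step 2: interval [5/8, 3/4), width = 3/4 - 5/8 = 1/8
  'd': [5/8 + 1/8*0/1, 5/8 + 1/8*5/8) = [5/8, 45/64) <- contains code 5245/8192
  'f': [5/8 + 1/8*5/8, 5/8 + 1/8*3/4) = [45/64, 23/32)
  'c': [5/8 + 1/8*3/4, 5/8 + 1/8*1/1) = [23/32, 3/4)
  emit 'd', narrow to [5/8, 45/64)
Step 3: interval [5/8, 45/64), width = 45/64 - 5/8 = 5/64
  'd': [5/8 + 5/64*0/1, 5/8 + 5/64*5/8) = [5/8, 345/512) <- contains code 5245/8192
  'f': [5/8 + 5/64*5/8, 5/8 + 5/64*3/4) = [345/512, 175/256)
  'c': [5/8 + 5/64*3/4, 5/8 + 5/64*1/1) = [175/256, 45/64)
  emit 'd', narrow to [5/8, 345/512)
Step 4: interval [5/8, 345/512), width = 345/512 - 5/8 = 25/512
  'd': [5/8 + 25/512*0/1, 5/8 + 25/512*5/8) = [5/8, 2685/4096) <- contains code 5245/8192
  'f': [5/8 + 25/512*5/8, 5/8 + 25/512*3/4) = [2685/4096, 1355/2048)
  'c': [5/8 + 25/512*3/4, 5/8 + 25/512*1/1) = [1355/2048, 345/512)
  emit 'd', narrow to [5/8, 2685/4096)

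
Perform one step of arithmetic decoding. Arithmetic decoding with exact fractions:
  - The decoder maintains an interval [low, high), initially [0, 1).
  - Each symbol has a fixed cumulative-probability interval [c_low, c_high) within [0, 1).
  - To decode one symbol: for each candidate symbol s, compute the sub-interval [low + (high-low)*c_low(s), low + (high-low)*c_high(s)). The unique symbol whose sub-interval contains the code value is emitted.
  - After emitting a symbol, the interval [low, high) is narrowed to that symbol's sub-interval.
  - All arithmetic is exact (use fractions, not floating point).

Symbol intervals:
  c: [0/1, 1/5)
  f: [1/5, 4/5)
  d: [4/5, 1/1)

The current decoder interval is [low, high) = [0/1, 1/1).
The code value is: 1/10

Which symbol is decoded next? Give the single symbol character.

Answer: c

Derivation:
Interval width = high − low = 1/1 − 0/1 = 1/1
Scaled code = (code − low) / width = (1/10 − 0/1) / 1/1 = 1/10
  c: [0/1, 1/5) ← scaled code falls here ✓
  f: [1/5, 4/5) 
  d: [4/5, 1/1) 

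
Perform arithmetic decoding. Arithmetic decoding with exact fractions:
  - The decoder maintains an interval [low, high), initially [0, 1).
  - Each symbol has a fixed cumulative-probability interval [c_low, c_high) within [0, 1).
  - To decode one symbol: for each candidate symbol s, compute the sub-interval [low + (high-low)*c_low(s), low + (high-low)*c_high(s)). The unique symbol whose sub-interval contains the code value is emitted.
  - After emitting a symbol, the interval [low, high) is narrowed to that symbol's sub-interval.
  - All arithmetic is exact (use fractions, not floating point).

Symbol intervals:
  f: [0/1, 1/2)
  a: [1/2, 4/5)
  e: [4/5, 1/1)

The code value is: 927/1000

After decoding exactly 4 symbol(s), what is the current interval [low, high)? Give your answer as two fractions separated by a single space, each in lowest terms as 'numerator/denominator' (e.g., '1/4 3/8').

Answer: 231/250 93/100

Derivation:
Step 1: interval [0/1, 1/1), width = 1/1 - 0/1 = 1/1
  'f': [0/1 + 1/1*0/1, 0/1 + 1/1*1/2) = [0/1, 1/2)
  'a': [0/1 + 1/1*1/2, 0/1 + 1/1*4/5) = [1/2, 4/5)
  'e': [0/1 + 1/1*4/5, 0/1 + 1/1*1/1) = [4/5, 1/1) <- contains code 927/1000
  emit 'e', narrow to [4/5, 1/1)
Step 2: interval [4/5, 1/1), width = 1/1 - 4/5 = 1/5
  'f': [4/5 + 1/5*0/1, 4/5 + 1/5*1/2) = [4/5, 9/10)
  'a': [4/5 + 1/5*1/2, 4/5 + 1/5*4/5) = [9/10, 24/25) <- contains code 927/1000
  'e': [4/5 + 1/5*4/5, 4/5 + 1/5*1/1) = [24/25, 1/1)
  emit 'a', narrow to [9/10, 24/25)
Step 3: interval [9/10, 24/25), width = 24/25 - 9/10 = 3/50
  'f': [9/10 + 3/50*0/1, 9/10 + 3/50*1/2) = [9/10, 93/100) <- contains code 927/1000
  'a': [9/10 + 3/50*1/2, 9/10 + 3/50*4/5) = [93/100, 237/250)
  'e': [9/10 + 3/50*4/5, 9/10 + 3/50*1/1) = [237/250, 24/25)
  emit 'f', narrow to [9/10, 93/100)
Step 4: interval [9/10, 93/100), width = 93/100 - 9/10 = 3/100
  'f': [9/10 + 3/100*0/1, 9/10 + 3/100*1/2) = [9/10, 183/200)
  'a': [9/10 + 3/100*1/2, 9/10 + 3/100*4/5) = [183/200, 231/250)
  'e': [9/10 + 3/100*4/5, 9/10 + 3/100*1/1) = [231/250, 93/100) <- contains code 927/1000
  emit 'e', narrow to [231/250, 93/100)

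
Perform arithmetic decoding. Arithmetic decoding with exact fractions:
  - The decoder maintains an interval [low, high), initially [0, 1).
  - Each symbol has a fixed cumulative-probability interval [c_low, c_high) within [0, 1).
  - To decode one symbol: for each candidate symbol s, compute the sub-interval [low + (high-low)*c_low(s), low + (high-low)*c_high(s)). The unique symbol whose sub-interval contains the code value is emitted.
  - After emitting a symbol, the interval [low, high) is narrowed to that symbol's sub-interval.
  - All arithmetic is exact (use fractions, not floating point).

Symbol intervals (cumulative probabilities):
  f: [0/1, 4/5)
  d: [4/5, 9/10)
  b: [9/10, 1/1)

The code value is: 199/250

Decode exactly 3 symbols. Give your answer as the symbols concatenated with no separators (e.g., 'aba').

Answer: fbb

Derivation:
Step 1: interval [0/1, 1/1), width = 1/1 - 0/1 = 1/1
  'f': [0/1 + 1/1*0/1, 0/1 + 1/1*4/5) = [0/1, 4/5) <- contains code 199/250
  'd': [0/1 + 1/1*4/5, 0/1 + 1/1*9/10) = [4/5, 9/10)
  'b': [0/1 + 1/1*9/10, 0/1 + 1/1*1/1) = [9/10, 1/1)
  emit 'f', narrow to [0/1, 4/5)
Step 2: interval [0/1, 4/5), width = 4/5 - 0/1 = 4/5
  'f': [0/1 + 4/5*0/1, 0/1 + 4/5*4/5) = [0/1, 16/25)
  'd': [0/1 + 4/5*4/5, 0/1 + 4/5*9/10) = [16/25, 18/25)
  'b': [0/1 + 4/5*9/10, 0/1 + 4/5*1/1) = [18/25, 4/5) <- contains code 199/250
  emit 'b', narrow to [18/25, 4/5)
Step 3: interval [18/25, 4/5), width = 4/5 - 18/25 = 2/25
  'f': [18/25 + 2/25*0/1, 18/25 + 2/25*4/5) = [18/25, 98/125)
  'd': [18/25 + 2/25*4/5, 18/25 + 2/25*9/10) = [98/125, 99/125)
  'b': [18/25 + 2/25*9/10, 18/25 + 2/25*1/1) = [99/125, 4/5) <- contains code 199/250
  emit 'b', narrow to [99/125, 4/5)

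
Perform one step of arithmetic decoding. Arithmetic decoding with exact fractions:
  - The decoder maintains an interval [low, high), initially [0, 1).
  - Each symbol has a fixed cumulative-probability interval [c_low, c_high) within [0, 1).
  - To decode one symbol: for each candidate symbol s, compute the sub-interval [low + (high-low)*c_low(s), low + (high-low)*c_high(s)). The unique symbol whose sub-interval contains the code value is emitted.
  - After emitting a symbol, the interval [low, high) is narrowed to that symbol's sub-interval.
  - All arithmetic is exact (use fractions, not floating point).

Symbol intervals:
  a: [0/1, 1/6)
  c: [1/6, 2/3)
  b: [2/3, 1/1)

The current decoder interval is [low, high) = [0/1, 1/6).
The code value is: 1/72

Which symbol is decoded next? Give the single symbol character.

Answer: a

Derivation:
Interval width = high − low = 1/6 − 0/1 = 1/6
Scaled code = (code − low) / width = (1/72 − 0/1) / 1/6 = 1/12
  a: [0/1, 1/6) ← scaled code falls here ✓
  c: [1/6, 2/3) 
  b: [2/3, 1/1) 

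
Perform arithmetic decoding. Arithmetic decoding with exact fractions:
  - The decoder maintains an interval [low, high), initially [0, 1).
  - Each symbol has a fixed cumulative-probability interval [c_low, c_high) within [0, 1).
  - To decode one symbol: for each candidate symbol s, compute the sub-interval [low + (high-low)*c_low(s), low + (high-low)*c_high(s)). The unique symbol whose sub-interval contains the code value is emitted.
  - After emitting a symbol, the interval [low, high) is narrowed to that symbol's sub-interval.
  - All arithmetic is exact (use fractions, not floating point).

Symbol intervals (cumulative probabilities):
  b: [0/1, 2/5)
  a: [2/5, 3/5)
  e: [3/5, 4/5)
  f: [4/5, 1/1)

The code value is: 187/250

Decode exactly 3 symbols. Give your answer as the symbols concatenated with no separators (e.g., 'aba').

Step 1: interval [0/1, 1/1), width = 1/1 - 0/1 = 1/1
  'b': [0/1 + 1/1*0/1, 0/1 + 1/1*2/5) = [0/1, 2/5)
  'a': [0/1 + 1/1*2/5, 0/1 + 1/1*3/5) = [2/5, 3/5)
  'e': [0/1 + 1/1*3/5, 0/1 + 1/1*4/5) = [3/5, 4/5) <- contains code 187/250
  'f': [0/1 + 1/1*4/5, 0/1 + 1/1*1/1) = [4/5, 1/1)
  emit 'e', narrow to [3/5, 4/5)
Step 2: interval [3/5, 4/5), width = 4/5 - 3/5 = 1/5
  'b': [3/5 + 1/5*0/1, 3/5 + 1/5*2/5) = [3/5, 17/25)
  'a': [3/5 + 1/5*2/5, 3/5 + 1/5*3/5) = [17/25, 18/25)
  'e': [3/5 + 1/5*3/5, 3/5 + 1/5*4/5) = [18/25, 19/25) <- contains code 187/250
  'f': [3/5 + 1/5*4/5, 3/5 + 1/5*1/1) = [19/25, 4/5)
  emit 'e', narrow to [18/25, 19/25)
Step 3: interval [18/25, 19/25), width = 19/25 - 18/25 = 1/25
  'b': [18/25 + 1/25*0/1, 18/25 + 1/25*2/5) = [18/25, 92/125)
  'a': [18/25 + 1/25*2/5, 18/25 + 1/25*3/5) = [92/125, 93/125)
  'e': [18/25 + 1/25*3/5, 18/25 + 1/25*4/5) = [93/125, 94/125) <- contains code 187/250
  'f': [18/25 + 1/25*4/5, 18/25 + 1/25*1/1) = [94/125, 19/25)
  emit 'e', narrow to [93/125, 94/125)

Answer: eee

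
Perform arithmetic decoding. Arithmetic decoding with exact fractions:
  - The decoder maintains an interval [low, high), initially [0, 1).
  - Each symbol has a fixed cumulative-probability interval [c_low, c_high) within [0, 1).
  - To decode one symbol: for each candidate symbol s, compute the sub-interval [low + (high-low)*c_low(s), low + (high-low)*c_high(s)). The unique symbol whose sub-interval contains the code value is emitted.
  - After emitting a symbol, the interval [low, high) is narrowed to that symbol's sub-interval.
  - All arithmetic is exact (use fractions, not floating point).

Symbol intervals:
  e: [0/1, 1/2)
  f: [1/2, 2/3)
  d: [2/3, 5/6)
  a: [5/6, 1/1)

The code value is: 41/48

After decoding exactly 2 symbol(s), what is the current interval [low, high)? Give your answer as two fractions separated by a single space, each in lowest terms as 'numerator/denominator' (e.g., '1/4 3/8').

Answer: 5/6 11/12

Derivation:
Step 1: interval [0/1, 1/1), width = 1/1 - 0/1 = 1/1
  'e': [0/1 + 1/1*0/1, 0/1 + 1/1*1/2) = [0/1, 1/2)
  'f': [0/1 + 1/1*1/2, 0/1 + 1/1*2/3) = [1/2, 2/3)
  'd': [0/1 + 1/1*2/3, 0/1 + 1/1*5/6) = [2/3, 5/6)
  'a': [0/1 + 1/1*5/6, 0/1 + 1/1*1/1) = [5/6, 1/1) <- contains code 41/48
  emit 'a', narrow to [5/6, 1/1)
Step 2: interval [5/6, 1/1), width = 1/1 - 5/6 = 1/6
  'e': [5/6 + 1/6*0/1, 5/6 + 1/6*1/2) = [5/6, 11/12) <- contains code 41/48
  'f': [5/6 + 1/6*1/2, 5/6 + 1/6*2/3) = [11/12, 17/18)
  'd': [5/6 + 1/6*2/3, 5/6 + 1/6*5/6) = [17/18, 35/36)
  'a': [5/6 + 1/6*5/6, 5/6 + 1/6*1/1) = [35/36, 1/1)
  emit 'e', narrow to [5/6, 11/12)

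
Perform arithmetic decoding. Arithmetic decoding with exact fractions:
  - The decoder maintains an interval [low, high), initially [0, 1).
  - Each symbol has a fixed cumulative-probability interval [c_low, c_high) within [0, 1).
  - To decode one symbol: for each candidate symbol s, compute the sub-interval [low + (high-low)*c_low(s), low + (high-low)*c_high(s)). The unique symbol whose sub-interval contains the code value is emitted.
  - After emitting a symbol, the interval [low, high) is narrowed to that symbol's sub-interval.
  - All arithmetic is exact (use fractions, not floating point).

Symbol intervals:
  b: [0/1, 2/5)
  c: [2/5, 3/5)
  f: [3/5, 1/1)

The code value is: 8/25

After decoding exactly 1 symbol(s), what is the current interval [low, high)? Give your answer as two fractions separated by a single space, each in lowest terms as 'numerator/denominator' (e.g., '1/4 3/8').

Step 1: interval [0/1, 1/1), width = 1/1 - 0/1 = 1/1
  'b': [0/1 + 1/1*0/1, 0/1 + 1/1*2/5) = [0/1, 2/5) <- contains code 8/25
  'c': [0/1 + 1/1*2/5, 0/1 + 1/1*3/5) = [2/5, 3/5)
  'f': [0/1 + 1/1*3/5, 0/1 + 1/1*1/1) = [3/5, 1/1)
  emit 'b', narrow to [0/1, 2/5)

Answer: 0/1 2/5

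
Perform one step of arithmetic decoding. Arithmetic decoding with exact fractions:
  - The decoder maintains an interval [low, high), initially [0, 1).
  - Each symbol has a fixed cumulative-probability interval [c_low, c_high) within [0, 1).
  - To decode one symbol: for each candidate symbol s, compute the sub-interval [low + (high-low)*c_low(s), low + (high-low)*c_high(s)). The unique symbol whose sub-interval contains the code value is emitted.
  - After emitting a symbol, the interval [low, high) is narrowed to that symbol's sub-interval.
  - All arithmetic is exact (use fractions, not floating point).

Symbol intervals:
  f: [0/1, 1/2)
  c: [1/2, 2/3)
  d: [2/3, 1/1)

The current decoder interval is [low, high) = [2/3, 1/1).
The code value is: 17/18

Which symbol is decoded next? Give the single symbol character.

Answer: d

Derivation:
Interval width = high − low = 1/1 − 2/3 = 1/3
Scaled code = (code − low) / width = (17/18 − 2/3) / 1/3 = 5/6
  f: [0/1, 1/2) 
  c: [1/2, 2/3) 
  d: [2/3, 1/1) ← scaled code falls here ✓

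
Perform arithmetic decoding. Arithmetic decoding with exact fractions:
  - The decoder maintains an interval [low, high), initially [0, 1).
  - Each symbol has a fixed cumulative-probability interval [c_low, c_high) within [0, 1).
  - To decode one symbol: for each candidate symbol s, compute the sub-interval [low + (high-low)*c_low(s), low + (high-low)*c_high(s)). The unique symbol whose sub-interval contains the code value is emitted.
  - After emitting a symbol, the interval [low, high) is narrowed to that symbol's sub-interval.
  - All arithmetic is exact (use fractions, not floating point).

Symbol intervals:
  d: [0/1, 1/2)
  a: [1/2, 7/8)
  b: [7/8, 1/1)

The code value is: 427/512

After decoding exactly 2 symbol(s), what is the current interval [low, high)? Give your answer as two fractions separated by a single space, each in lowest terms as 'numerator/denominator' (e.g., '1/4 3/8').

Step 1: interval [0/1, 1/1), width = 1/1 - 0/1 = 1/1
  'd': [0/1 + 1/1*0/1, 0/1 + 1/1*1/2) = [0/1, 1/2)
  'a': [0/1 + 1/1*1/2, 0/1 + 1/1*7/8) = [1/2, 7/8) <- contains code 427/512
  'b': [0/1 + 1/1*7/8, 0/1 + 1/1*1/1) = [7/8, 1/1)
  emit 'a', narrow to [1/2, 7/8)
Step 2: interval [1/2, 7/8), width = 7/8 - 1/2 = 3/8
  'd': [1/2 + 3/8*0/1, 1/2 + 3/8*1/2) = [1/2, 11/16)
  'a': [1/2 + 3/8*1/2, 1/2 + 3/8*7/8) = [11/16, 53/64)
  'b': [1/2 + 3/8*7/8, 1/2 + 3/8*1/1) = [53/64, 7/8) <- contains code 427/512
  emit 'b', narrow to [53/64, 7/8)

Answer: 53/64 7/8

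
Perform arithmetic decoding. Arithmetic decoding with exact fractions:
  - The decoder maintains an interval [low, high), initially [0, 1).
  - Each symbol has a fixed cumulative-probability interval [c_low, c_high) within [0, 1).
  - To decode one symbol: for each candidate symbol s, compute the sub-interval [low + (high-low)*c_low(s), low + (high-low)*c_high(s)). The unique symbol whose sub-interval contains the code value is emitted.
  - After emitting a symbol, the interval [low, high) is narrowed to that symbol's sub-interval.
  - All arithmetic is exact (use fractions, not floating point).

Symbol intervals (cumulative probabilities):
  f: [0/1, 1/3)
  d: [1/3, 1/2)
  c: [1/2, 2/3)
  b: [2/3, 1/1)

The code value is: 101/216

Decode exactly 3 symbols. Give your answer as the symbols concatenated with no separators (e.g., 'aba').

Step 1: interval [0/1, 1/1), width = 1/1 - 0/1 = 1/1
  'f': [0/1 + 1/1*0/1, 0/1 + 1/1*1/3) = [0/1, 1/3)
  'd': [0/1 + 1/1*1/3, 0/1 + 1/1*1/2) = [1/3, 1/2) <- contains code 101/216
  'c': [0/1 + 1/1*1/2, 0/1 + 1/1*2/3) = [1/2, 2/3)
  'b': [0/1 + 1/1*2/3, 0/1 + 1/1*1/1) = [2/3, 1/1)
  emit 'd', narrow to [1/3, 1/2)
Step 2: interval [1/3, 1/2), width = 1/2 - 1/3 = 1/6
  'f': [1/3 + 1/6*0/1, 1/3 + 1/6*1/3) = [1/3, 7/18)
  'd': [1/3 + 1/6*1/3, 1/3 + 1/6*1/2) = [7/18, 5/12)
  'c': [1/3 + 1/6*1/2, 1/3 + 1/6*2/3) = [5/12, 4/9)
  'b': [1/3 + 1/6*2/3, 1/3 + 1/6*1/1) = [4/9, 1/2) <- contains code 101/216
  emit 'b', narrow to [4/9, 1/2)
Step 3: interval [4/9, 1/2), width = 1/2 - 4/9 = 1/18
  'f': [4/9 + 1/18*0/1, 4/9 + 1/18*1/3) = [4/9, 25/54)
  'd': [4/9 + 1/18*1/3, 4/9 + 1/18*1/2) = [25/54, 17/36) <- contains code 101/216
  'c': [4/9 + 1/18*1/2, 4/9 + 1/18*2/3) = [17/36, 13/27)
  'b': [4/9 + 1/18*2/3, 4/9 + 1/18*1/1) = [13/27, 1/2)
  emit 'd', narrow to [25/54, 17/36)

Answer: dbd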